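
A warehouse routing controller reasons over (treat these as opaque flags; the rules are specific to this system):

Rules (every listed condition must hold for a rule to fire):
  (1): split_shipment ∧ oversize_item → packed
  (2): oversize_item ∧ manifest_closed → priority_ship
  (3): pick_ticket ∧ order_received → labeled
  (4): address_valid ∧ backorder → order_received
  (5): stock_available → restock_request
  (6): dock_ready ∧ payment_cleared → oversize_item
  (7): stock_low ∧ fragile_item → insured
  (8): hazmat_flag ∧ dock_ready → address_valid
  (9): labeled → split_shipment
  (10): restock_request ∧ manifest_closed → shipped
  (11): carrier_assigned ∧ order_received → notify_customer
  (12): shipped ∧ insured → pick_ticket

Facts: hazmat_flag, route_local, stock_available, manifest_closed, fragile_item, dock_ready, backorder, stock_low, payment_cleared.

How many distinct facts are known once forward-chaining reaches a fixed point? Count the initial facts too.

20

Round 1: (5) [stock_available → restock_request]; (6) [dock_ready ∧ payment_cleared → oversize_item]; (7) [stock_low ∧ fragile_item → insured]; (8) [hazmat_flag ∧ dock_ready → address_valid]. New: restock_request, oversize_item, insured, address_valid.
Round 2: (2) [oversize_item ∧ manifest_closed → priority_ship]; (4) [address_valid ∧ backorder → order_received]; (10) [restock_request ∧ manifest_closed → shipped]. New: priority_ship, order_received, shipped.
Round 3: (12) [shipped ∧ insured → pick_ticket]. New: pick_ticket.
Round 4: (3) [pick_ticket ∧ order_received → labeled]. New: labeled.
Round 5: (9) [labeled → split_shipment]. New: split_shipment.
Round 6: (1) [split_shipment ∧ oversize_item → packed]. New: packed.
Closure: {address_valid, backorder, dock_ready, fragile_item, hazmat_flag, insured, labeled, manifest_closed, order_received, oversize_item, packed, payment_cleared, pick_ticket, priority_ship, restock_request, route_local, shipped, split_shipment, stock_available, stock_low} — 20 facts.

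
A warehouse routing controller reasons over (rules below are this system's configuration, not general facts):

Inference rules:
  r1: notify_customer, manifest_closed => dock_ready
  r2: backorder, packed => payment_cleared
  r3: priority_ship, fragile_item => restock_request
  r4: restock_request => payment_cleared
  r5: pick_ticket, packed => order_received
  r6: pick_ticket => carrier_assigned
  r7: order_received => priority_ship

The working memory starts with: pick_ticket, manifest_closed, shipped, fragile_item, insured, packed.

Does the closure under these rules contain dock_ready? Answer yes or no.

no

Round 1: r5 [pick_ticket, packed => order_received]; r6 [pick_ticket => carrier_assigned]. Adds order_received, carrier_assigned.
Round 2: r7 [order_received => priority_ship]. Adds priority_ship.
Round 3: r3 [priority_ship, fragile_item => restock_request]. Adds restock_request.
Round 4: r4 [restock_request => payment_cleared]. Adds payment_cleared.
Fixed point reached. dock_ready is concluded only by r1; r1 needs notify_customer (never derived).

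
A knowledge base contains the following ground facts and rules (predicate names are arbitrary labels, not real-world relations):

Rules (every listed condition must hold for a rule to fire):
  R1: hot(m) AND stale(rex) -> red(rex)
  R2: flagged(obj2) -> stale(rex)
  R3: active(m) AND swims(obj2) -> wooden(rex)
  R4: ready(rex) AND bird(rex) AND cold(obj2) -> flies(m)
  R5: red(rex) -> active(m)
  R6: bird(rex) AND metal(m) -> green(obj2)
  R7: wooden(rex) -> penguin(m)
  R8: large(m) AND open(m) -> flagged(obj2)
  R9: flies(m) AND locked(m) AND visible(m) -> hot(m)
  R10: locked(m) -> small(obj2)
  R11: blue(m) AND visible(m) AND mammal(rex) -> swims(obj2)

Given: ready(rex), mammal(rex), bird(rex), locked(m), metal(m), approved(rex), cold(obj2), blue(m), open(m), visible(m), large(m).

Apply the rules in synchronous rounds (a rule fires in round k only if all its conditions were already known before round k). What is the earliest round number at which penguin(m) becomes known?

6

[1] R4 [ready(rex) AND bird(rex) AND cold(obj2) -> flies(m)]; R6 [bird(rex) AND metal(m) -> green(obj2)]; R8 [large(m) AND open(m) -> flagged(obj2)]; R10 [locked(m) -> small(obj2)]; R11 [blue(m) AND visible(m) AND mammal(rex) -> swims(obj2)]. ⇒ new: flies(m), green(obj2), flagged(obj2), small(obj2), swims(obj2).
[2] R2 [flagged(obj2) -> stale(rex)]; R9 [flies(m) AND locked(m) AND visible(m) -> hot(m)]. ⇒ new: stale(rex), hot(m).
[3] R1 [hot(m) AND stale(rex) -> red(rex)]. ⇒ new: red(rex).
[4] R5 [red(rex) -> active(m)]. ⇒ new: active(m).
[5] R3 [active(m) AND swims(obj2) -> wooden(rex)]. ⇒ new: wooden(rex).
[6] R7 [wooden(rex) -> penguin(m)]. ⇒ new: penguin(m).
penguin(m) first appears in round 6.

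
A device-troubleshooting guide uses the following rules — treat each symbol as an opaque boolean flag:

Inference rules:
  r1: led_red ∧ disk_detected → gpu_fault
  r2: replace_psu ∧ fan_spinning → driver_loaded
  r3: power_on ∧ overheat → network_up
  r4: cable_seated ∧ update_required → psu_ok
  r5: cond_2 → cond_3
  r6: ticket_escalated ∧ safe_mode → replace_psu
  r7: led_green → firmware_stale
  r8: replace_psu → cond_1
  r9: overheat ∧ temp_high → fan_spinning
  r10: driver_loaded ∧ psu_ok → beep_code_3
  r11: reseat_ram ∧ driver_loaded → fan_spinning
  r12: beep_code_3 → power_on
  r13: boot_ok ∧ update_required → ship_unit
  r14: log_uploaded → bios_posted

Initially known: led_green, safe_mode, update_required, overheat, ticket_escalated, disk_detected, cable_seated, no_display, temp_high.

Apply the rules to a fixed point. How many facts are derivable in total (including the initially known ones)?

18

Round 1 fires r4, r6, r7, r9, giving psu_ok, replace_psu, firmware_stale, fan_spinning.
Round 2 fires r2, r8, giving driver_loaded, cond_1.
Round 3 fires r10, giving beep_code_3.
Round 4 fires r12, giving power_on.
Round 5 fires r3, giving network_up.
Closure: {beep_code_3, cable_seated, cond_1, disk_detected, driver_loaded, fan_spinning, firmware_stale, led_green, network_up, no_display, overheat, power_on, psu_ok, replace_psu, safe_mode, temp_high, ticket_escalated, update_required} — 18 facts.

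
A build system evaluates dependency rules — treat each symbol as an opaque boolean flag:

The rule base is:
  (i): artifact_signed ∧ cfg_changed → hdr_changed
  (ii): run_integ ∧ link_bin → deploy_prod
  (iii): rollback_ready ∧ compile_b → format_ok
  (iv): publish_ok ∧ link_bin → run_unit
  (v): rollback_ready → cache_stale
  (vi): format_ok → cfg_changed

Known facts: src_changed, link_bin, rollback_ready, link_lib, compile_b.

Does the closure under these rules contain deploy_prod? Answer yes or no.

Round 1 fires (iii), (v), giving format_ok, cache_stale.
Round 2 fires (vi), giving cfg_changed.
Fixed point reached. deploy_prod is concluded only by (ii); (ii) needs run_integ (never derived).

no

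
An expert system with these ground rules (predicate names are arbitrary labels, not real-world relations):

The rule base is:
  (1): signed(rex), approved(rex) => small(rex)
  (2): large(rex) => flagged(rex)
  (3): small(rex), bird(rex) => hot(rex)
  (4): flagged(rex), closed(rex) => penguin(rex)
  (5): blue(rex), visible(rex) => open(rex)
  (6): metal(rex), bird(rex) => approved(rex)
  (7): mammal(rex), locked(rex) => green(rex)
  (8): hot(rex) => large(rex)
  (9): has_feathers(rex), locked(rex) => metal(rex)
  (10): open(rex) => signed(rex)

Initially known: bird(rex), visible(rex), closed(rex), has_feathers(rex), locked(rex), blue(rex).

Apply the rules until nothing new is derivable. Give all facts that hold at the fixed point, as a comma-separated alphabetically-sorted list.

approved(rex), bird(rex), blue(rex), closed(rex), flagged(rex), has_feathers(rex), hot(rex), large(rex), locked(rex), metal(rex), open(rex), penguin(rex), signed(rex), small(rex), visible(rex)

Round 1: (5) [blue(rex), visible(rex) => open(rex)]; (9) [has_feathers(rex), locked(rex) => metal(rex)]. Adds open(rex), metal(rex).
Round 2: (6) [metal(rex), bird(rex) => approved(rex)]; (10) [open(rex) => signed(rex)]. Adds approved(rex), signed(rex).
Round 3: (1) [signed(rex), approved(rex) => small(rex)]. Adds small(rex).
Round 4: (3) [small(rex), bird(rex) => hot(rex)]. Adds hot(rex).
Round 5: (8) [hot(rex) => large(rex)]. Adds large(rex).
Round 6: (2) [large(rex) => flagged(rex)]. Adds flagged(rex).
Round 7: (4) [flagged(rex), closed(rex) => penguin(rex)]. Adds penguin(rex).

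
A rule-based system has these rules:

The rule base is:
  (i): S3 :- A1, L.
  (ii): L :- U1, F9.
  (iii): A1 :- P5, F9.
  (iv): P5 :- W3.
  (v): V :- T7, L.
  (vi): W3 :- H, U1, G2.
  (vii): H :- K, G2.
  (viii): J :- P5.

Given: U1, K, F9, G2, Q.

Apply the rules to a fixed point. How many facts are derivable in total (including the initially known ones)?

12

Round 1: (ii) [L :- U1, F9.]; (vii) [H :- K, G2.]. Adds L, H.
Round 2: (vi) [W3 :- H, U1, G2.]. Adds W3.
Round 3: (iv) [P5 :- W3.]. Adds P5.
Round 4: (iii) [A1 :- P5, F9.]; (viii) [J :- P5.]. Adds A1, J.
Round 5: (i) [S3 :- A1, L.]. Adds S3.
Closure: {A1, F9, G2, H, J, K, L, P5, Q, S3, U1, W3} — 12 facts.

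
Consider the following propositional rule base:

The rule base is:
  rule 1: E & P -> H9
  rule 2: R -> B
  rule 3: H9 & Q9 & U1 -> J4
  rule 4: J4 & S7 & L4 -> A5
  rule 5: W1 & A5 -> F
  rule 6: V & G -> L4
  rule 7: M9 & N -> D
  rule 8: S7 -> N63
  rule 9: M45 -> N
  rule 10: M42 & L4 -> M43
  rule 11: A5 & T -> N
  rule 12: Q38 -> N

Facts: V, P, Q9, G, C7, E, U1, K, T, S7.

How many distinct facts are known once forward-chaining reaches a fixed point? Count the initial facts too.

[1] rule 1 [E & P -> H9]; rule 6 [V & G -> L4]; rule 8 [S7 -> N63]. ⇒ new: H9, L4, N63.
[2] rule 3 [H9 & Q9 & U1 -> J4]. ⇒ new: J4.
[3] rule 4 [J4 & S7 & L4 -> A5]. ⇒ new: A5.
[4] rule 11 [A5 & T -> N]. ⇒ new: N.
Closure: {A5, C7, E, G, H9, J4, K, L4, N, N63, P, Q9, S7, T, U1, V} — 16 facts.

16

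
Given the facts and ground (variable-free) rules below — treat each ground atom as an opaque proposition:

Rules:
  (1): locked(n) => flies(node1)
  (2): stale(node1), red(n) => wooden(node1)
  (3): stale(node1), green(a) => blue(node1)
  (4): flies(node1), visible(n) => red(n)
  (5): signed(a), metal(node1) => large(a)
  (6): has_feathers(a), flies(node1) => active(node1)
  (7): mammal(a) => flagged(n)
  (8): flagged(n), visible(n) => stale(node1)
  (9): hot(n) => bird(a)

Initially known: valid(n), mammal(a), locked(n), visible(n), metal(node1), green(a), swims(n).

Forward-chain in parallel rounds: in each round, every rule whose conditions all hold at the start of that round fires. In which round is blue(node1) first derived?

Round 1 — (1), (7), derive flies(node1), flagged(n).
Round 2 — (4), (8), derive red(n), stale(node1).
Round 3 — (2), (3), derive wooden(node1), blue(node1).
blue(node1) first appears in round 3.

3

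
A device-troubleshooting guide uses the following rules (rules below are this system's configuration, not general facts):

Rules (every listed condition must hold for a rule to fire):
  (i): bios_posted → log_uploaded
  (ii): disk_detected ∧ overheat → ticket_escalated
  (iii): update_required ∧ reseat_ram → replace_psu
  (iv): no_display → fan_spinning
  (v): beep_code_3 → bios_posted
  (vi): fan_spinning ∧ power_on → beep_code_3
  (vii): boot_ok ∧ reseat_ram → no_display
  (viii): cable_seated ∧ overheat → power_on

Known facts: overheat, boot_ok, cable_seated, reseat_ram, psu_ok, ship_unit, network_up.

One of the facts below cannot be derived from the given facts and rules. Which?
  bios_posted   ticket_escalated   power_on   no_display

Round 1 — (vii), (viii), derive no_display, power_on.
Round 2 — (iv), derive fan_spinning.
Round 3 — (vi), derive beep_code_3.
Round 4 — (v), derive bios_posted.
Round 5 — (i), derive log_uploaded.
Derived: no_display (round 1), power_on (round 1), bios_posted (round 4). ticket_escalated never appears in any round.

ticket_escalated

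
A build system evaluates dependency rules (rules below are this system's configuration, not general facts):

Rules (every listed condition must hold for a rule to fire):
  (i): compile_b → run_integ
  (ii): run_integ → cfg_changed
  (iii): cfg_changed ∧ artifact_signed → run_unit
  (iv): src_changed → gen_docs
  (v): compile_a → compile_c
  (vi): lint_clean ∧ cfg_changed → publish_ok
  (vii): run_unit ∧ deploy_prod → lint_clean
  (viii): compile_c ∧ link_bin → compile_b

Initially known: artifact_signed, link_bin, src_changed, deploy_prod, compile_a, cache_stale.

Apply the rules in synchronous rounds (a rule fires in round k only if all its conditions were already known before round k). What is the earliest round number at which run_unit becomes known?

Round 1: (iv) [src_changed → gen_docs]; (v) [compile_a → compile_c]. Adds gen_docs, compile_c.
Round 2: (viii) [compile_c ∧ link_bin → compile_b]. Adds compile_b.
Round 3: (i) [compile_b → run_integ]. Adds run_integ.
Round 4: (ii) [run_integ → cfg_changed]. Adds cfg_changed.
Round 5: (iii) [cfg_changed ∧ artifact_signed → run_unit]. Adds run_unit.
run_unit first appears in round 5.

5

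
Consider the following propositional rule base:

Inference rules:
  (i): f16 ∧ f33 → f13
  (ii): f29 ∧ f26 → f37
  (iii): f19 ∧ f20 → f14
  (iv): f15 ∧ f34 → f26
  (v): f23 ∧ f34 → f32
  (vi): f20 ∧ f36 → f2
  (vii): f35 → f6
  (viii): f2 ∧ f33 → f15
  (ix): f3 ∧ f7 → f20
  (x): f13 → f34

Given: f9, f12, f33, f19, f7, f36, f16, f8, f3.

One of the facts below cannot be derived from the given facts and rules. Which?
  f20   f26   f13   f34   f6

[1] (i) [f16 ∧ f33 → f13]; (ix) [f3 ∧ f7 → f20]. ⇒ new: f13, f20.
[2] (iii) [f19 ∧ f20 → f14]; (vi) [f20 ∧ f36 → f2]; (x) [f13 → f34]. ⇒ new: f14, f2, f34.
[3] (viii) [f2 ∧ f33 → f15]. ⇒ new: f15.
[4] (iv) [f15 ∧ f34 → f26]. ⇒ new: f26.
Derived: f13 (round 1), f26 (round 4), f34 (round 2), f20 (round 1). f6 never appears in any round.

f6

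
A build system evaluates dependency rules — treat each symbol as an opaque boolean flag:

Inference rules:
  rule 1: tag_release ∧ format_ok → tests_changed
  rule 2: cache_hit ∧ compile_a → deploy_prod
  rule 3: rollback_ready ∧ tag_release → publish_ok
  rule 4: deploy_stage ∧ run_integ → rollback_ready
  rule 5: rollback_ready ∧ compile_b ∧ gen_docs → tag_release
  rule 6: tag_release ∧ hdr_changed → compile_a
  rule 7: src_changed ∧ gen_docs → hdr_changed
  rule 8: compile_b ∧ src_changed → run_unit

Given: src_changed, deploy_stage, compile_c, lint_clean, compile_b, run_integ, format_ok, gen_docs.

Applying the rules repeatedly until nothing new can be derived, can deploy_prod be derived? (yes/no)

Round 1: rule 4 [deploy_stage ∧ run_integ → rollback_ready]; rule 7 [src_changed ∧ gen_docs → hdr_changed]; rule 8 [compile_b ∧ src_changed → run_unit]. New: rollback_ready, hdr_changed, run_unit.
Round 2: rule 5 [rollback_ready ∧ compile_b ∧ gen_docs → tag_release]. New: tag_release.
Round 3: rule 1 [tag_release ∧ format_ok → tests_changed]; rule 3 [rollback_ready ∧ tag_release → publish_ok]; rule 6 [tag_release ∧ hdr_changed → compile_a]. New: tests_changed, publish_ok, compile_a.
Fixed point reached. deploy_prod is concluded only by rule 2; rule 2 needs cache_hit (never derived).

no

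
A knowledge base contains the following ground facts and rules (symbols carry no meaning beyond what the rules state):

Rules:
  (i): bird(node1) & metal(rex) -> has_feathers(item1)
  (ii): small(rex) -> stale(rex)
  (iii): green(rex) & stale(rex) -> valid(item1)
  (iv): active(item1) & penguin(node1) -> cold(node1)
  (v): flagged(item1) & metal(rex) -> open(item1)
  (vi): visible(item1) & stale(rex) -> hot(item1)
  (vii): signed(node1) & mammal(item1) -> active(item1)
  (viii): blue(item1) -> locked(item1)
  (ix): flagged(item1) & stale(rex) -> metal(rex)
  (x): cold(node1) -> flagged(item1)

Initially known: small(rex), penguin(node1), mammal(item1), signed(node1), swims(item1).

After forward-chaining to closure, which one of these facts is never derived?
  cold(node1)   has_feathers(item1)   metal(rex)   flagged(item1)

has_feathers(item1)

Round 1 fires (ii), (vii), giving stale(rex), active(item1).
Round 2 fires (iv), giving cold(node1).
Round 3 fires (x), giving flagged(item1).
Round 4 fires (ix), giving metal(rex).
Round 5 fires (v), giving open(item1).
Derived: flagged(item1) (round 3), cold(node1) (round 2), metal(rex) (round 4). has_feathers(item1) never appears in any round.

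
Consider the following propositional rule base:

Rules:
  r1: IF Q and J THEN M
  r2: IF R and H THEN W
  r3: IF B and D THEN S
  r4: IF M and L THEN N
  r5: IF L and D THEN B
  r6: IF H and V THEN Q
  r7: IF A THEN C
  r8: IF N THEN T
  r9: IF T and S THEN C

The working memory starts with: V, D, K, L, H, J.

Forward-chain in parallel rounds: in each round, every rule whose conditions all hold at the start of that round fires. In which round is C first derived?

5

[1] r5 [IF L and D THEN B]; r6 [IF H and V THEN Q]. ⇒ new: B, Q.
[2] r1 [IF Q and J THEN M]; r3 [IF B and D THEN S]. ⇒ new: M, S.
[3] r4 [IF M and L THEN N]. ⇒ new: N.
[4] r8 [IF N THEN T]. ⇒ new: T.
[5] r9 [IF T and S THEN C]. ⇒ new: C.
C first appears in round 5.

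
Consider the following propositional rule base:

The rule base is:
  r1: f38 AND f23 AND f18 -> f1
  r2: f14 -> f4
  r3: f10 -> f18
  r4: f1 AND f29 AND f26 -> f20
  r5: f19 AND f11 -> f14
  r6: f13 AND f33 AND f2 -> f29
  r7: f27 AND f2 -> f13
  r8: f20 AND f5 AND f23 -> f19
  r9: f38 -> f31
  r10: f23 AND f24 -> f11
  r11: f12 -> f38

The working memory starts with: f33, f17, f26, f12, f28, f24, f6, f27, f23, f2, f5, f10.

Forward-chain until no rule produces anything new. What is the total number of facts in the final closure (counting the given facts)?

23

[1] r3 [f10 -> f18]; r7 [f27 AND f2 -> f13]; r10 [f23 AND f24 -> f11]; r11 [f12 -> f38]. ⇒ new: f18, f13, f11, f38.
[2] r1 [f38 AND f23 AND f18 -> f1]; r6 [f13 AND f33 AND f2 -> f29]; r9 [f38 -> f31]. ⇒ new: f1, f29, f31.
[3] r4 [f1 AND f29 AND f26 -> f20]. ⇒ new: f20.
[4] r8 [f20 AND f5 AND f23 -> f19]. ⇒ new: f19.
[5] r5 [f19 AND f11 -> f14]. ⇒ new: f14.
[6] r2 [f14 -> f4]. ⇒ new: f4.
Closure: {f1, f10, f11, f12, f13, f14, f17, f18, f19, f2, f20, f23, f24, f26, f27, f28, f29, f31, f33, f38, f4, f5, f6} — 23 facts.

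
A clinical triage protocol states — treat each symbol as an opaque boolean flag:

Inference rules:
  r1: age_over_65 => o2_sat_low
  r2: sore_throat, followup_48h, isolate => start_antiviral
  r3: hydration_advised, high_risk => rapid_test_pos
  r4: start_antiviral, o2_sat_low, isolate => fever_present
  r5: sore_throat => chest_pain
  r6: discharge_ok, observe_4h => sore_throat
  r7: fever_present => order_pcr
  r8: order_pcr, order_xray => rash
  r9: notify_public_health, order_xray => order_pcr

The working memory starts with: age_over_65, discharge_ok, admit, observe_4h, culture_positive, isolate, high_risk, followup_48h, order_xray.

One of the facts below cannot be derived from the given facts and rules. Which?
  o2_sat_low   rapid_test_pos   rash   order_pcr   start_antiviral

Round 1 fires r1, r6, giving o2_sat_low, sore_throat.
Round 2 fires r2, r5, giving start_antiviral, chest_pain.
Round 3 fires r4, giving fever_present.
Round 4 fires r7, giving order_pcr.
Round 5 fires r8, giving rash.
Derived: order_pcr (round 4), rash (round 5), start_antiviral (round 2), o2_sat_low (round 1). rapid_test_pos never appears in any round.

rapid_test_pos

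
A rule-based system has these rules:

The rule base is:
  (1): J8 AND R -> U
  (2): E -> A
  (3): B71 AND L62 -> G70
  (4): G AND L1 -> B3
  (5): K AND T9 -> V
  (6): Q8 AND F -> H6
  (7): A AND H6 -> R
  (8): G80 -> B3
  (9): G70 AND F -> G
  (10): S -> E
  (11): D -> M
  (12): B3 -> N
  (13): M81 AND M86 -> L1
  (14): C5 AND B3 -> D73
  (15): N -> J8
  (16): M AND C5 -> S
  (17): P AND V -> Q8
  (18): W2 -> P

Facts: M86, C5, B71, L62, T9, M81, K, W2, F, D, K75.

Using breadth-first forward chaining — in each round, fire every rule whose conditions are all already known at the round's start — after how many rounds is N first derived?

[1] (3) [B71 AND L62 -> G70]; (5) [K AND T9 -> V]; (11) [D -> M]; (13) [M81 AND M86 -> L1]; (18) [W2 -> P]. ⇒ new: G70, V, M, L1, P.
[2] (9) [G70 AND F -> G]; (16) [M AND C5 -> S]; (17) [P AND V -> Q8]. ⇒ new: G, S, Q8.
[3] (4) [G AND L1 -> B3]; (6) [Q8 AND F -> H6]; (10) [S -> E]. ⇒ new: B3, H6, E.
[4] (2) [E -> A]; (12) [B3 -> N]; (14) [C5 AND B3 -> D73]. ⇒ new: A, N, D73.
N first appears in round 4.

4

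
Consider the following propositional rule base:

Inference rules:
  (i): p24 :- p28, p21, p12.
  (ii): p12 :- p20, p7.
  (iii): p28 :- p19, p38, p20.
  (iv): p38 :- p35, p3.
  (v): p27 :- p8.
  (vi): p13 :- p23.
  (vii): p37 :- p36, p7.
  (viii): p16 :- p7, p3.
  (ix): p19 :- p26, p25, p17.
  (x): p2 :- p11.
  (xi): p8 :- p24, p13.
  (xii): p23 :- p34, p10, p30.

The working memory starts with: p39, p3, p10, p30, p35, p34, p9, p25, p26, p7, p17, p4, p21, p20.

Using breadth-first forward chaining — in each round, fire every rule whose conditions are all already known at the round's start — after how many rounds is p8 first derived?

4

[1] (ii) [p12 :- p20, p7.]; (iv) [p38 :- p35, p3.]; (viii) [p16 :- p7, p3.]; (ix) [p19 :- p26, p25, p17.]; (xii) [p23 :- p34, p10, p30.]. ⇒ new: p12, p38, p16, p19, p23.
[2] (iii) [p28 :- p19, p38, p20.]; (vi) [p13 :- p23.]. ⇒ new: p28, p13.
[3] (i) [p24 :- p28, p21, p12.]. ⇒ new: p24.
[4] (xi) [p8 :- p24, p13.]. ⇒ new: p8.
p8 first appears in round 4.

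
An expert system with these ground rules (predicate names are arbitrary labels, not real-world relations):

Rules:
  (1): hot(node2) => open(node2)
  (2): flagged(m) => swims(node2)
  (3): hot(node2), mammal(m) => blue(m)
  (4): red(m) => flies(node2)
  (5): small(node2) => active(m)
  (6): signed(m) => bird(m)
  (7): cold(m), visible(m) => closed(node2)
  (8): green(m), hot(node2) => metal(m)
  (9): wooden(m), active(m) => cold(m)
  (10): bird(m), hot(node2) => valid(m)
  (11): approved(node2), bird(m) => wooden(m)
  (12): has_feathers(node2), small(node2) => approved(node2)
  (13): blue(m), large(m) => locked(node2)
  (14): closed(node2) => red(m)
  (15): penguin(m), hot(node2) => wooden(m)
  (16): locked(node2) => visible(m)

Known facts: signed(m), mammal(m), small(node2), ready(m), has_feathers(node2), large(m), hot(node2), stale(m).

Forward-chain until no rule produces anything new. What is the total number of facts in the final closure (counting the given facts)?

21

Round 1 — (1), (3), (5), (6), (12), derive open(node2), blue(m), active(m), bird(m), approved(node2).
Round 2 — (10), (11), (13), derive valid(m), wooden(m), locked(node2).
Round 3 — (9), (16), derive cold(m), visible(m).
Round 4 — (7), derive closed(node2).
Round 5 — (14), derive red(m).
Round 6 — (4), derive flies(node2).
Closure: {active(m), approved(node2), bird(m), blue(m), closed(node2), cold(m), flies(node2), has_feathers(node2), hot(node2), large(m), locked(node2), mammal(m), open(node2), ready(m), red(m), signed(m), small(node2), stale(m), valid(m), visible(m), wooden(m)} — 21 facts.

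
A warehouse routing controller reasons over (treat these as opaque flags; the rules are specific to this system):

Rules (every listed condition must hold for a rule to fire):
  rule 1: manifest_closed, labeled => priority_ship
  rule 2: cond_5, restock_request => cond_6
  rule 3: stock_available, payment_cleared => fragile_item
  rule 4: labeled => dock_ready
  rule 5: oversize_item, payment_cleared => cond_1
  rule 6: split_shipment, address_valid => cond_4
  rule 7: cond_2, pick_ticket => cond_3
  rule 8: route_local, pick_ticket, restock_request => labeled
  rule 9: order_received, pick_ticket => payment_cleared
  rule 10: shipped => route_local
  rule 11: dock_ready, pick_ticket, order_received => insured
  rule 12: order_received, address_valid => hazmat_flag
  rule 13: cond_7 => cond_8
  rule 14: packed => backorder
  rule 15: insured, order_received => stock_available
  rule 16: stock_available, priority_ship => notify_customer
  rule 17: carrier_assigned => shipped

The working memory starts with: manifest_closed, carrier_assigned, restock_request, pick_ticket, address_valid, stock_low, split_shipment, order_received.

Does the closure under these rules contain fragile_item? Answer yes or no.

Round 1 fires rule 6, rule 9, rule 12, rule 17, giving cond_4, payment_cleared, hazmat_flag, shipped.
Round 2 fires rule 10, giving route_local.
Round 3 fires rule 8, giving labeled.
Round 4 fires rule 1, rule 4, giving priority_ship, dock_ready.
Round 5 fires rule 11, giving insured.
Round 6 fires rule 15, giving stock_available.
Round 7 fires rule 3, rule 16, giving fragile_item, notify_customer.
fragile_item appears in round 7, so it is derivable.

yes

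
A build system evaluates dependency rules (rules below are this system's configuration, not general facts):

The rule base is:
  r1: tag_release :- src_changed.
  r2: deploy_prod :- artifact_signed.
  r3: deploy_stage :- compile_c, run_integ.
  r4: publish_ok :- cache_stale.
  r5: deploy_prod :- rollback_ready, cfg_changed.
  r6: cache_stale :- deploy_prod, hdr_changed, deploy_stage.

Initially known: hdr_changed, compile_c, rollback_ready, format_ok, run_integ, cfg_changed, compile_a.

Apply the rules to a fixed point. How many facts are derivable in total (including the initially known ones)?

Round 1 fires r3, r5, giving deploy_stage, deploy_prod.
Round 2 fires r6, giving cache_stale.
Round 3 fires r4, giving publish_ok.
Closure: {cache_stale, cfg_changed, compile_a, compile_c, deploy_prod, deploy_stage, format_ok, hdr_changed, publish_ok, rollback_ready, run_integ} — 11 facts.

11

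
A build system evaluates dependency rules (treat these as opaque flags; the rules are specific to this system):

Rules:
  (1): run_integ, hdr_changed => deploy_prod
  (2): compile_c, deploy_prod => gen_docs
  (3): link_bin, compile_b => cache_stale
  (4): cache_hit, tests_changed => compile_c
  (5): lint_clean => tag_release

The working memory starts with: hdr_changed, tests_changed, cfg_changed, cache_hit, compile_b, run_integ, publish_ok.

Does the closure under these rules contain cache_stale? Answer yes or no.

Round 1 fires (1), (4), giving deploy_prod, compile_c.
Round 2 fires (2), giving gen_docs.
Fixed point reached. cache_stale is concluded only by (3); (3) needs link_bin (never derived).

no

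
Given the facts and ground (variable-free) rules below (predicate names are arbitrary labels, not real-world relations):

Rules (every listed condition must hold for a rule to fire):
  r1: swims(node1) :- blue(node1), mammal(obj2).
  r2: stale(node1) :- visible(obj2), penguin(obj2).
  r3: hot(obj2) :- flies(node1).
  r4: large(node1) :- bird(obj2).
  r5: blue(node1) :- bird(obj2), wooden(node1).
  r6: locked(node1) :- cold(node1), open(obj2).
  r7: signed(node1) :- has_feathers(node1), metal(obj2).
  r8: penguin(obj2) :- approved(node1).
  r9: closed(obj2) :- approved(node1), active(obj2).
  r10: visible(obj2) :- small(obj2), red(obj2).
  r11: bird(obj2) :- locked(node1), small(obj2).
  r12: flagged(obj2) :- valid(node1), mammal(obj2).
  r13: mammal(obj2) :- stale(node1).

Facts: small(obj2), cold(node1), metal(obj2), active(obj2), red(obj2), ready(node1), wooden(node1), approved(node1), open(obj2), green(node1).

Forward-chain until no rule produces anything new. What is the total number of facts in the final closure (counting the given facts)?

Round 1 fires r6, r8, r9, r10, giving locked(node1), penguin(obj2), closed(obj2), visible(obj2).
Round 2 fires r2, r11, giving stale(node1), bird(obj2).
Round 3 fires r4, r5, r13, giving large(node1), blue(node1), mammal(obj2).
Round 4 fires r1, giving swims(node1).
Closure: {active(obj2), approved(node1), bird(obj2), blue(node1), closed(obj2), cold(node1), green(node1), large(node1), locked(node1), mammal(obj2), metal(obj2), open(obj2), penguin(obj2), ready(node1), red(obj2), small(obj2), stale(node1), swims(node1), visible(obj2), wooden(node1)} — 20 facts.

20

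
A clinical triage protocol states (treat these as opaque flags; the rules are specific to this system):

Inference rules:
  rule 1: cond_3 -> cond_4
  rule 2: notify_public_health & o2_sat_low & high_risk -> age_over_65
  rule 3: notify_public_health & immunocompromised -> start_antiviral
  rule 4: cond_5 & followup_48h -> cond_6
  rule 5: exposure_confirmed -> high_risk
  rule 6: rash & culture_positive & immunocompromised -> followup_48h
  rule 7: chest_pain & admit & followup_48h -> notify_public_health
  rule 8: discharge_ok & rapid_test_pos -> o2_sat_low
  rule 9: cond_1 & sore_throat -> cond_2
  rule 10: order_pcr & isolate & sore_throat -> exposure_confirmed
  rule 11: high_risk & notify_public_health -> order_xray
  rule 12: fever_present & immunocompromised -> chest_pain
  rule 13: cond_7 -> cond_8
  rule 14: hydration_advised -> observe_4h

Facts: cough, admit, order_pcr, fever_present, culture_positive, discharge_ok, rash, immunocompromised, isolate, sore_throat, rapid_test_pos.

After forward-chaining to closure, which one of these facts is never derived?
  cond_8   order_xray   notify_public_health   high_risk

cond_8

Round 1: rule 6 [rash & culture_positive & immunocompromised -> followup_48h]; rule 8 [discharge_ok & rapid_test_pos -> o2_sat_low]; rule 10 [order_pcr & isolate & sore_throat -> exposure_confirmed]; rule 12 [fever_present & immunocompromised -> chest_pain]. Adds followup_48h, o2_sat_low, exposure_confirmed, chest_pain.
Round 2: rule 5 [exposure_confirmed -> high_risk]; rule 7 [chest_pain & admit & followup_48h -> notify_public_health]. Adds high_risk, notify_public_health.
Round 3: rule 2 [notify_public_health & o2_sat_low & high_risk -> age_over_65]; rule 3 [notify_public_health & immunocompromised -> start_antiviral]; rule 11 [high_risk & notify_public_health -> order_xray]. Adds age_over_65, start_antiviral, order_xray.
Derived: high_risk (round 2), order_xray (round 3), notify_public_health (round 2). cond_8 never appears in any round.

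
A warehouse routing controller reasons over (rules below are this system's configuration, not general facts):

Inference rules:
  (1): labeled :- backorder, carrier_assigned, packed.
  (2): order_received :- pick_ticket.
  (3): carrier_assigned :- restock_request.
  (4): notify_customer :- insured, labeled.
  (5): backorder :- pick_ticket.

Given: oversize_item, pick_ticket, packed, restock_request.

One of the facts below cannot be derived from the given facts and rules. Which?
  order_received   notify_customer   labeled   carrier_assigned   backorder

Round 1 — (2), (3), (5), derive order_received, carrier_assigned, backorder.
Round 2 — (1), derive labeled.
Derived: labeled (round 2), carrier_assigned (round 1), order_received (round 1), backorder (round 1). notify_customer never appears in any round.

notify_customer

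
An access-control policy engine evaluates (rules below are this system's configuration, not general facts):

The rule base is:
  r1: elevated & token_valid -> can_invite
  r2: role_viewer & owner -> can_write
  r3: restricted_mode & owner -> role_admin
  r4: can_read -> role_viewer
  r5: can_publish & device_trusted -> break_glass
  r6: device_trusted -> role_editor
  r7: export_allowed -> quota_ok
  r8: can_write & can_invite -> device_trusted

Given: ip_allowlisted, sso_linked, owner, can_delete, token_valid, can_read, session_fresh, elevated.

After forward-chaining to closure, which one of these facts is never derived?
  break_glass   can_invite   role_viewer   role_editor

break_glass

Round 1 — r1, r4, derive can_invite, role_viewer.
Round 2 — r2, derive can_write.
Round 3 — r8, derive device_trusted.
Round 4 — r6, derive role_editor.
Derived: role_editor (round 4), can_invite (round 1), role_viewer (round 1). break_glass never appears in any round.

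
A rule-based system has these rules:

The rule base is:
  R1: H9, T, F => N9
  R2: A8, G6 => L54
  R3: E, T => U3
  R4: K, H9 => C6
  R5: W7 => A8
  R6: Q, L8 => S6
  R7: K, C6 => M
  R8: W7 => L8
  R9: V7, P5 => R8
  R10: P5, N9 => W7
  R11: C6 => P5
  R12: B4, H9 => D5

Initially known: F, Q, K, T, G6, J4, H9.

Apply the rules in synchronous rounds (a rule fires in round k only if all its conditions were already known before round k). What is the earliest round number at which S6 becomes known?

Round 1: R1 [H9, T, F => N9]; R4 [K, H9 => C6]. New: N9, C6.
Round 2: R7 [K, C6 => M]; R11 [C6 => P5]. New: M, P5.
Round 3: R10 [P5, N9 => W7]. New: W7.
Round 4: R5 [W7 => A8]; R8 [W7 => L8]. New: A8, L8.
Round 5: R2 [A8, G6 => L54]; R6 [Q, L8 => S6]. New: L54, S6.
S6 first appears in round 5.

5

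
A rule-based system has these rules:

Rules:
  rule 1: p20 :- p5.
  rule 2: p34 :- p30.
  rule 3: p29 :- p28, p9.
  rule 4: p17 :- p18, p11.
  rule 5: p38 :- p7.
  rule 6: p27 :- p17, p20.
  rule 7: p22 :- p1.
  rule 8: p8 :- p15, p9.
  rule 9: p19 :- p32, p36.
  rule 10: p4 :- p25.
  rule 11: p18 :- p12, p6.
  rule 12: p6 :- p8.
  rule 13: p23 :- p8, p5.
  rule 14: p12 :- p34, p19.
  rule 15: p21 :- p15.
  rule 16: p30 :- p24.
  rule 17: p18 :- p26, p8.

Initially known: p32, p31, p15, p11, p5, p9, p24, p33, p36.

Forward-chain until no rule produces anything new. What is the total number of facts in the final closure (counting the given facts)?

Round 1 — rule 1, rule 8, rule 9, rule 15, rule 16, derive p20, p8, p19, p21, p30.
Round 2 — rule 2, rule 12, rule 13, derive p34, p6, p23.
Round 3 — rule 14, derive p12.
Round 4 — rule 11, derive p18.
Round 5 — rule 4, derive p17.
Round 6 — rule 6, derive p27.
Closure: {p11, p12, p15, p17, p18, p19, p20, p21, p23, p24, p27, p30, p31, p32, p33, p34, p36, p5, p6, p8, p9} — 21 facts.

21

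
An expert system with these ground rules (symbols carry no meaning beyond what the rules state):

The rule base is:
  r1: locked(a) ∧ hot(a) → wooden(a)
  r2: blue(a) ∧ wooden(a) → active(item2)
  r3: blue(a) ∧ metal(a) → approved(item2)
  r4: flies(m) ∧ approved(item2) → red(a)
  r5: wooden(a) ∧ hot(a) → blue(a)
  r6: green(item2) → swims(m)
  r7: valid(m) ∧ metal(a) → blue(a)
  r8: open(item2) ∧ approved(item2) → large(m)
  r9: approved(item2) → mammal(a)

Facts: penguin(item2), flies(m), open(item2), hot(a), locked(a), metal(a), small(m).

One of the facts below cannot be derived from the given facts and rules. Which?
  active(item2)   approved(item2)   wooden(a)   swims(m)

Round 1: r1 [locked(a) ∧ hot(a) → wooden(a)]. Adds wooden(a).
Round 2: r5 [wooden(a) ∧ hot(a) → blue(a)]. Adds blue(a).
Round 3: r2 [blue(a) ∧ wooden(a) → active(item2)]; r3 [blue(a) ∧ metal(a) → approved(item2)]. Adds active(item2), approved(item2).
Round 4: r4 [flies(m) ∧ approved(item2) → red(a)]; r8 [open(item2) ∧ approved(item2) → large(m)]; r9 [approved(item2) → mammal(a)]. Adds red(a), large(m), mammal(a).
Derived: approved(item2) (round 3), wooden(a) (round 1), active(item2) (round 3). swims(m) never appears in any round.

swims(m)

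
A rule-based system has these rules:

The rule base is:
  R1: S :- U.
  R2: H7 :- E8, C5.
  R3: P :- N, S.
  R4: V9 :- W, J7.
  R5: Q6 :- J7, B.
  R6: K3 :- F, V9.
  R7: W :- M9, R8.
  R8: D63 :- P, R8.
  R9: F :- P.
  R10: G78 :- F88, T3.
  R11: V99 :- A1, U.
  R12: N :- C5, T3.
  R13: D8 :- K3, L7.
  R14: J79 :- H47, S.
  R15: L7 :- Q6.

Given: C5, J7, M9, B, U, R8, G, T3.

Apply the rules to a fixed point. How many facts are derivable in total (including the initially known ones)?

Round 1: R1 [S :- U.]; R5 [Q6 :- J7, B.]; R7 [W :- M9, R8.]; R12 [N :- C5, T3.]. Adds S, Q6, W, N.
Round 2: R3 [P :- N, S.]; R4 [V9 :- W, J7.]; R15 [L7 :- Q6.]. Adds P, V9, L7.
Round 3: R8 [D63 :- P, R8.]; R9 [F :- P.]. Adds D63, F.
Round 4: R6 [K3 :- F, V9.]. Adds K3.
Round 5: R13 [D8 :- K3, L7.]. Adds D8.
Closure: {B, C5, D63, D8, F, G, J7, K3, L7, M9, N, P, Q6, R8, S, T3, U, V9, W} — 19 facts.

19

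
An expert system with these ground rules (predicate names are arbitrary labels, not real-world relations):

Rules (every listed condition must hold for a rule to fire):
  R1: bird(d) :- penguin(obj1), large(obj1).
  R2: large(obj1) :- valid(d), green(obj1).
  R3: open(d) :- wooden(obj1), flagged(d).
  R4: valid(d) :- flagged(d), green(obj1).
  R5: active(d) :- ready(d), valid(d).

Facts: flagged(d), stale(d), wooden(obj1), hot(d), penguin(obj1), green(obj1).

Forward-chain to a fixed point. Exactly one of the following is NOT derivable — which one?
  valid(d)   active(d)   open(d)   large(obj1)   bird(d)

Round 1: R3 [open(d) :- wooden(obj1), flagged(d).]; R4 [valid(d) :- flagged(d), green(obj1).]. New: open(d), valid(d).
Round 2: R2 [large(obj1) :- valid(d), green(obj1).]. New: large(obj1).
Round 3: R1 [bird(d) :- penguin(obj1), large(obj1).]. New: bird(d).
Derived: bird(d) (round 3), large(obj1) (round 2), open(d) (round 1), valid(d) (round 1). active(d) never appears in any round.

active(d)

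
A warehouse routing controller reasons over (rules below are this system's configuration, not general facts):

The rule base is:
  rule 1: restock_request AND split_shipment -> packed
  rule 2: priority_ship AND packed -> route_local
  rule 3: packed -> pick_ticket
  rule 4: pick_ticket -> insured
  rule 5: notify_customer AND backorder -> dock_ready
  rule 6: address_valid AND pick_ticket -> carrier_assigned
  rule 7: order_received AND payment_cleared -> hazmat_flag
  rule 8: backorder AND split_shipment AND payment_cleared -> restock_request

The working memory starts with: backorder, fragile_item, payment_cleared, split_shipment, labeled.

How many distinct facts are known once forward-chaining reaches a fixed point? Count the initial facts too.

Round 1 — rule 8, derive restock_request.
Round 2 — rule 1, derive packed.
Round 3 — rule 3, derive pick_ticket.
Round 4 — rule 4, derive insured.
Closure: {backorder, fragile_item, insured, labeled, packed, payment_cleared, pick_ticket, restock_request, split_shipment} — 9 facts.

9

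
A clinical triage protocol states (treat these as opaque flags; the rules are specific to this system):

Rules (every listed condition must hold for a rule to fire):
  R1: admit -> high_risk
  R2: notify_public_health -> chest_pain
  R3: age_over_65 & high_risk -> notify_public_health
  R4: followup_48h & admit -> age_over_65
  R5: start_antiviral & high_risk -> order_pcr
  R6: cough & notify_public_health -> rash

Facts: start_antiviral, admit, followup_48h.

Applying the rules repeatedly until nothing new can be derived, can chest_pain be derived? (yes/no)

[1] R1 [admit -> high_risk]; R4 [followup_48h & admit -> age_over_65]. ⇒ new: high_risk, age_over_65.
[2] R3 [age_over_65 & high_risk -> notify_public_health]; R5 [start_antiviral & high_risk -> order_pcr]. ⇒ new: notify_public_health, order_pcr.
[3] R2 [notify_public_health -> chest_pain]. ⇒ new: chest_pain.
chest_pain appears in round 3, so it is derivable.

yes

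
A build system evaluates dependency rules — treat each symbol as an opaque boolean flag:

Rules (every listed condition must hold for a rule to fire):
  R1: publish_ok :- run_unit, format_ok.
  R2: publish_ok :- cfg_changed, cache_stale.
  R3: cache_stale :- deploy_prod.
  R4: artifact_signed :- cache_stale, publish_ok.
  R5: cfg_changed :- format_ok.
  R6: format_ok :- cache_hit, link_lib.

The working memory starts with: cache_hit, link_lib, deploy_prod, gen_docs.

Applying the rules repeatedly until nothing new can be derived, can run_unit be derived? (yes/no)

no

Round 1: R3 [cache_stale :- deploy_prod.]; R6 [format_ok :- cache_hit, link_lib.]. Adds cache_stale, format_ok.
Round 2: R5 [cfg_changed :- format_ok.]. Adds cfg_changed.
Round 3: R2 [publish_ok :- cfg_changed, cache_stale.]. Adds publish_ok.
Round 4: R4 [artifact_signed :- cache_stale, publish_ok.]. Adds artifact_signed.
Fixed point reached. No rule has run_unit as a consequent, and it is not given.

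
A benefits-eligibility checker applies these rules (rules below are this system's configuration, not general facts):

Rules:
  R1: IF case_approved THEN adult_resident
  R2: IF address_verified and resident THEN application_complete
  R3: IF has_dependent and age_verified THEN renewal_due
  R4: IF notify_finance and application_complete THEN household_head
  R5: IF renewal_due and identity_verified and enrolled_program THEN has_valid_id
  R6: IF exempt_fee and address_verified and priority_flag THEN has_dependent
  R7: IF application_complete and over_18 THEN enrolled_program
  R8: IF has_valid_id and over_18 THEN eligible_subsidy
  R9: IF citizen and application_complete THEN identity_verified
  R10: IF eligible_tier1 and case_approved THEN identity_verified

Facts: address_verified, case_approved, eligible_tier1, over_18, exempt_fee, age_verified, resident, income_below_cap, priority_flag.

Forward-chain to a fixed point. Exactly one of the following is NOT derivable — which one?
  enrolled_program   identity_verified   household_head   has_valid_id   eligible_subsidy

[1] R1 [IF case_approved THEN adult_resident]; R2 [IF address_verified and resident THEN application_complete]; R6 [IF exempt_fee and address_verified and priority_flag THEN has_dependent]; R10 [IF eligible_tier1 and case_approved THEN identity_verified]. ⇒ new: adult_resident, application_complete, has_dependent, identity_verified.
[2] R3 [IF has_dependent and age_verified THEN renewal_due]; R7 [IF application_complete and over_18 THEN enrolled_program]. ⇒ new: renewal_due, enrolled_program.
[3] R5 [IF renewal_due and identity_verified and enrolled_program THEN has_valid_id]. ⇒ new: has_valid_id.
[4] R8 [IF has_valid_id and over_18 THEN eligible_subsidy]. ⇒ new: eligible_subsidy.
Derived: eligible_subsidy (round 4), has_valid_id (round 3), enrolled_program (round 2), identity_verified (round 1). household_head never appears in any round.

household_head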